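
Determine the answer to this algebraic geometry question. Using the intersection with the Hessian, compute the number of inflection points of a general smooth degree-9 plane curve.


For a general smooth plane curve C of degree d, the inflection points are
the intersection of C with its Hessian curve, which has degree 3(d-2).
By Bezout, the total intersection number is d * 3(d-2) = 9 * 21 = 189.
For a general curve every flex is ordinary, so each contributes
multiplicity 1 to C·Hess(C), and the number of distinct inflection
points is 3d(d-2).
Inflection points = 3*9*(9-2) = 3*9*7 = 189

189


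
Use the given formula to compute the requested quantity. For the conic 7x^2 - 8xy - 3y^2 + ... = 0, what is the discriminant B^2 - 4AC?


The discriminant of a conic Ax^2 + Bxy + Cy^2 + ... = 0 is B^2 - 4AC.
B^2 = (-8)^2 = 64
4AC = 4*7*(-3) = -84
Discriminant = 64 + 84 = 148

148


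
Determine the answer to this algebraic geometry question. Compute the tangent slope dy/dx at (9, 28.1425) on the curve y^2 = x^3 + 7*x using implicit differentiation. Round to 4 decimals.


Using implicit differentiation of y^2 = x^3 + 7*x:
2y * dy/dx = 3x^2 + 7
dy/dx = (3x^2 + 7)/(2y)
Numerator: 3*9^2 + 7 = 250
Denominator: 2*28.1425 = 56.285
dy/dx = 250/56.285 = 4.4417

4.4417


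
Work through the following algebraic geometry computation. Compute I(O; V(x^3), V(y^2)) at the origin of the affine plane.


The intersection multiplicity of V(x^a) and V(y^b) at the origin is:
I(O; V(x^3), V(y^2)) = dim_k(k[x,y]/(x^3, y^2))
A basis for k[x,y]/(x^3, y^2) is the set of monomials x^i * y^j
where 0 <= i < 3 and 0 <= j < 2.
The number of such monomials is 3 * 2 = 6

6


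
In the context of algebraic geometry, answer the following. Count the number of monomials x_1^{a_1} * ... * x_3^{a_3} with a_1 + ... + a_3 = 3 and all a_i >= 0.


The number of degree-3 monomials in 3 variables is C(d+n-1, n-1).
= C(3+3-1, 3-1) = C(5, 2)
= 10

10


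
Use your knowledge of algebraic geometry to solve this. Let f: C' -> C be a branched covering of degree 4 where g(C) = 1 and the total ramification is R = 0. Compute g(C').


Riemann-Hurwitz formula: 2g' - 2 = d(2g - 2) + R
Given: d = 4, g = 1, R = 0
2g' - 2 = 4*(2*1 - 2) + 0
2g' - 2 = 4*0 + 0
2g' - 2 = 0 + 0 = 0
2g' = 2
g' = 1

1


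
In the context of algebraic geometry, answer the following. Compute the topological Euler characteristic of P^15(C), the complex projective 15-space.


The complex projective space P^15 has one cell in each even real dimension 0, 2, ..., 30.
The cohomology groups are H^{2k}(P^15) = Z for k = 0,...,15, and 0 otherwise.
Euler characteristic = sum of Betti numbers = 1 per even-dimensional cohomology group.
chi(P^15) = 15 + 1 = 16

16


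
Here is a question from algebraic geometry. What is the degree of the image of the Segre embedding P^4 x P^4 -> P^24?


The degree of the Segre variety P^4 x P^4 is C(m+n, m).
= C(8, 4)
= 70

70


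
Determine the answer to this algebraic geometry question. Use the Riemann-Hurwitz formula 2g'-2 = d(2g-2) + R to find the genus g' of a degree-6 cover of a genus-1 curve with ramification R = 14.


Riemann-Hurwitz formula: 2g' - 2 = d(2g - 2) + R
Given: d = 6, g = 1, R = 14
2g' - 2 = 6*(2*1 - 2) + 14
2g' - 2 = 6*0 + 14
2g' - 2 = 0 + 14 = 14
2g' = 16
g' = 8

8


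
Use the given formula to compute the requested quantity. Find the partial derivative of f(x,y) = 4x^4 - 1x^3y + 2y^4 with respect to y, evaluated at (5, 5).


df/dy = (-1)*x^3 + 4*2*y^3
At (5,5): (-1)*5^3 + 4*2*5^3
= -125 + 1000
= 875

875


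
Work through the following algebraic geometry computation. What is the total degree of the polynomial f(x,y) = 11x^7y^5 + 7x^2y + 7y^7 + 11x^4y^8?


Examine each term for its total degree (sum of exponents).
  Term '11x^7y^5' has total degree 7+5 = 12.
  Term '7x^2y' has total degree 2+1 = 3.
  Term '7y^7' has total degree 0+7 = 7.
  Term '11x^4y^8' has total degree 4+8 = 12.
The maximum total degree among all terms is 12.

12


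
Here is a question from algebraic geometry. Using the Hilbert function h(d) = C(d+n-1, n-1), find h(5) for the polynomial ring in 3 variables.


The Hilbert function for the polynomial ring in 3 variables is:
h(d) = C(d+n-1, n-1)
h(5) = C(5+3-1, 3-1) = C(7, 2)
= 7! / (2! * 5!)
= 21

21


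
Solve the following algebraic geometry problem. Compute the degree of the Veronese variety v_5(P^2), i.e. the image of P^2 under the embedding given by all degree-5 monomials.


The Veronese variety v_5(P^2) has degree d^r.
d^r = 5^2 = 25

25


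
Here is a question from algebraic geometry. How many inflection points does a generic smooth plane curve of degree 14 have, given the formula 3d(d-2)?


For a general smooth plane curve C of degree d, the inflection points are
the intersection of C with its Hessian curve, which has degree 3(d-2).
By Bezout, the total intersection number is d * 3(d-2) = 14 * 36 = 504.
For a general curve every flex is ordinary, so each contributes
multiplicity 1 to C·Hess(C), and the number of distinct inflection
points is 3d(d-2).
Inflection points = 3*14*(14-2) = 3*14*12 = 504

504


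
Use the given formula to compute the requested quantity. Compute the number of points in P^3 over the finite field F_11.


P^3(F_11) has (q^(n+1) - 1)/(q - 1) points.
= 11^3 + 11^2 + 11^1 + 11^0
= 1331 + 121 + 11 + 1
= 1464

1464


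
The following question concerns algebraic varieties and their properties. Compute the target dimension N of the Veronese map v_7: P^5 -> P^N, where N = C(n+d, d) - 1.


The Veronese embedding v_d: P^n -> P^N maps each point to all
degree-d monomials in n+1 homogeneous coordinates.
N = C(n+d, d) - 1
N = C(5+7, 7) - 1
N = C(12, 7) - 1
C(12, 7) = 792
N = 792 - 1 = 791

791


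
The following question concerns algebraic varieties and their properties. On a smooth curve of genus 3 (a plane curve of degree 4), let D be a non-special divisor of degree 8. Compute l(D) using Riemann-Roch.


First, compute the genus of a smooth plane curve of degree 4:
g = (d-1)(d-2)/2 = (4-1)(4-2)/2 = 3
For a non-special divisor D (i.e., h^1(D) = 0), Riemann-Roch gives:
l(D) = deg(D) - g + 1
Since deg(D) = 8 >= 2g - 1 = 5, D is non-special.
l(D) = 8 - 3 + 1 = 6

6


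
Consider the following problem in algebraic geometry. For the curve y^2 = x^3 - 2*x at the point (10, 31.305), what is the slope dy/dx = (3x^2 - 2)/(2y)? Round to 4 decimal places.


Using implicit differentiation of y^2 = x^3 - 2*x:
2y * dy/dx = 3x^2 - 2
dy/dx = (3x^2 - 2)/(2y)
Numerator: 3*10^2 - 2 = 298
Denominator: 2*31.305 = 62.61
dy/dx = 298/62.61 = 4.7596

4.7596


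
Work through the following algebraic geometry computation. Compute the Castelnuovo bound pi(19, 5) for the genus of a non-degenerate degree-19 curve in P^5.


Castelnuovo's bound: write d - 1 = m(r-1) + epsilon with 0 <= epsilon < r-1.
d - 1 = 19 - 1 = 18
r - 1 = 5 - 1 = 4
18 = 4*4 + 2, so m = 4, epsilon = 2
pi(d, r) = m(m-1)(r-1)/2 + m*epsilon
= 4*3*4/2 + 4*2
= 48/2 + 8
= 24 + 8 = 32

32


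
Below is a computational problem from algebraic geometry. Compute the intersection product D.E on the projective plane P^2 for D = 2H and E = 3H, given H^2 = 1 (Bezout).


Using bilinearity of the intersection pairing on the projective plane P^2:
(aH).(bH) = ab * (H.H)
We have H^2 = 1 (Bezout).
D.E = (2H).(3H) = 2*3*1
= 6*1
= 6

6


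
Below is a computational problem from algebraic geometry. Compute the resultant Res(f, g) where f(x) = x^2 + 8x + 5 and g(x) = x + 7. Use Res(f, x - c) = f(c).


For Res(f, x - c), we evaluate f at x = c.
f(-7) = (-7)^2 + 8*(-7) + 5
= 49 - 56 + 5
= -7 + 5 = -2
Res(f, g) = -2

-2


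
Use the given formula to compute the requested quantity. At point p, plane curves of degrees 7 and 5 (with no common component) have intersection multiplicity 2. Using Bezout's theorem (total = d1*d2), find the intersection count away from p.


By Bezout's theorem, the total intersection number is d1 * d2.
Total = 7 * 5 = 35
Intersection multiplicity at p = 2
Remaining intersections = 35 - 2 = 33

33


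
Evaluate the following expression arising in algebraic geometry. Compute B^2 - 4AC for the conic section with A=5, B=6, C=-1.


The discriminant of a conic Ax^2 + Bxy + Cy^2 + ... = 0 is B^2 - 4AC.
B^2 = 6^2 = 36
4AC = 4*5*(-1) = -20
Discriminant = 36 + 20 = 56

56


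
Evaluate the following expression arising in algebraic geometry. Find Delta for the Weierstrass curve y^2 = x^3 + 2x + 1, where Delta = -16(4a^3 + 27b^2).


Compute each component:
4a^3 = 4*2^3 = 4*8 = 32
27b^2 = 27*1^2 = 27*1 = 27
4a^3 + 27b^2 = 32 + 27 = 59
Delta = -16*59 = -944

-944


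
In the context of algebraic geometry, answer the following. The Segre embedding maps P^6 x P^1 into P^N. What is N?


The Segre embedding maps P^m x P^n into P^N via
all products of coordinates from each factor.
N = (m+1)(n+1) - 1
N = (6+1)(1+1) - 1
N = 7*2 - 1
N = 14 - 1 = 13

13


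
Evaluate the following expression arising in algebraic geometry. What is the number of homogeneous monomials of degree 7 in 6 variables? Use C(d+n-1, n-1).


The number of degree-7 monomials in 6 variables is C(d+n-1, n-1).
= C(7+6-1, 6-1) = C(12, 5)
= 792

792


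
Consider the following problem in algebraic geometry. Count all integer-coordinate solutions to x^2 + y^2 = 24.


Systematically check integer values of x where x^2 <= 24.
For each valid x, check if 24 - x^2 is a perfect square.
Total integer solutions found: 0

0


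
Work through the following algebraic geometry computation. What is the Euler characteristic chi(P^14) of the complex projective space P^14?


The complex projective space P^14 has one cell in each even real dimension 0, 2, ..., 28.
The cohomology groups are H^{2k}(P^14) = Z for k = 0,...,14, and 0 otherwise.
Euler characteristic = sum of Betti numbers = 1 per even-dimensional cohomology group.
chi(P^14) = 14 + 1 = 15

15


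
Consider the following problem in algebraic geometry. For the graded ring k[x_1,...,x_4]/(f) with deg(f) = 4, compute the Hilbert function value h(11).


For R = k[x_1,...,x_n]/(f) with f homogeneous of degree e:
The Hilbert series is (1 - t^e)/(1 - t)^n.
So h(d) = C(d+n-1, n-1) - C(d-e+n-1, n-1) for d >= e.
With n=4, e=4, d=11:
C(11+4-1, 4-1) = C(14, 3) = 364
C(11-4+4-1, 4-1) = C(10, 3) = 120
h(11) = 364 - 120 = 244

244


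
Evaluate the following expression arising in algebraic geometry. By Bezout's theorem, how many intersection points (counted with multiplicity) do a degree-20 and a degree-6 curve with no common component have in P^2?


Bezout's theorem states the intersection count equals the product of degrees.
Intersection count = 20 * 6 = 120

120


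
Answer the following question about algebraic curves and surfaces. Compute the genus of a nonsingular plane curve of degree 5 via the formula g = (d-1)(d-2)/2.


Using the genus formula for smooth plane curves:
g = (d-1)(d-2)/2
g = (5-1)(5-2)/2
g = 4*3/2
g = 12/2 = 6

6


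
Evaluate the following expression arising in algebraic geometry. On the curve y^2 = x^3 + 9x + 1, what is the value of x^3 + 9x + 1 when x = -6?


Compute x^3 + 9x + 1 at x = -6:
x^3 = (-6)^3 = -216
9*x = 9*(-6) = -54
Sum: -216 - 54 + 1 = -269

-269


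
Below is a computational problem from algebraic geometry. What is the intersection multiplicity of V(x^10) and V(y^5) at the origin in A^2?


The intersection multiplicity of V(x^a) and V(y^b) at the origin is:
I(O; V(x^10), V(y^5)) = dim_k(k[x,y]/(x^10, y^5))
A basis for k[x,y]/(x^10, y^5) is the set of monomials x^i * y^j
where 0 <= i < 10 and 0 <= j < 5.
The number of such monomials is 10 * 5 = 50

50


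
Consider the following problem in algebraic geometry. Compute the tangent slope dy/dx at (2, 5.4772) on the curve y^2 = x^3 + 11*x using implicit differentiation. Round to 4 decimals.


Using implicit differentiation of y^2 = x^3 + 11*x:
2y * dy/dx = 3x^2 + 11
dy/dx = (3x^2 + 11)/(2y)
Numerator: 3*2^2 + 11 = 23
Denominator: 2*5.4772 = 10.9544
dy/dx = 23/10.9544 = 2.0996

2.0996


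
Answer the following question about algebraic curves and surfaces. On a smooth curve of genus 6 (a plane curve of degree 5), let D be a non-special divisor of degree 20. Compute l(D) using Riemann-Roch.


First, compute the genus of a smooth plane curve of degree 5:
g = (d-1)(d-2)/2 = (5-1)(5-2)/2 = 6
For a non-special divisor D (i.e., h^1(D) = 0), Riemann-Roch gives:
l(D) = deg(D) - g + 1
Since deg(D) = 20 >= 2g - 1 = 11, D is non-special.
l(D) = 20 - 6 + 1 = 15

15


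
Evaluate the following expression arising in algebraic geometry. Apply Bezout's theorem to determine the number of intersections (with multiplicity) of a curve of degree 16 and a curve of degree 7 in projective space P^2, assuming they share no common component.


Bezout's theorem states the intersection count equals the product of degrees.
Intersection count = 16 * 7 = 112

112


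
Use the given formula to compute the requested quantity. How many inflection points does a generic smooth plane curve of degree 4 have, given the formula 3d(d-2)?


For a general smooth plane curve C of degree d, the inflection points are
the intersection of C with its Hessian curve, which has degree 3(d-2).
By Bezout, the total intersection number is d * 3(d-2) = 4 * 6 = 24.
For a general curve every flex is ordinary, so each contributes
multiplicity 1 to C·Hess(C), and the number of distinct inflection
points is 3d(d-2).
Inflection points = 3*4*(4-2) = 3*4*2 = 24

24


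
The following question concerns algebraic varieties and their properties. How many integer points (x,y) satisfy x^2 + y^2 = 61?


Systematically check integer values of x where x^2 <= 61.
For each valid x, check if 61 - x^2 is a perfect square.
x=5: 61 - 25 = 36, sqrt = 6 (valid)
x=6: 61 - 36 = 25, sqrt = 5 (valid)
Total integer solutions found: 8

8


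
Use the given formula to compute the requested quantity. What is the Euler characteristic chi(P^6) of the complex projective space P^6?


The complex projective space P^6 has one cell in each even real dimension 0, 2, ..., 12.
The cohomology groups are H^{2k}(P^6) = Z for k = 0,...,6, and 0 otherwise.
Euler characteristic = sum of Betti numbers = 1 per even-dimensional cohomology group.
chi(P^6) = 6 + 1 = 7

7


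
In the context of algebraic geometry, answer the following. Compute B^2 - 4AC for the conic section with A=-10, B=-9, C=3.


The discriminant of a conic Ax^2 + Bxy + Cy^2 + ... = 0 is B^2 - 4AC.
B^2 = (-9)^2 = 81
4AC = 4*(-10)*3 = -120
Discriminant = 81 + 120 = 201

201


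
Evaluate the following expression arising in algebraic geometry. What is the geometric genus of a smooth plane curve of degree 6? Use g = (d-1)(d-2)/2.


Using the genus formula for smooth plane curves:
g = (d-1)(d-2)/2
g = (6-1)(6-2)/2
g = 5*4/2
g = 20/2 = 10

10


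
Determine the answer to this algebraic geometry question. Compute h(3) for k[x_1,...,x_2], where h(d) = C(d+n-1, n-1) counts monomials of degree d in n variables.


The Hilbert function for the polynomial ring in 2 variables is:
h(d) = C(d+n-1, n-1)
h(3) = C(3+2-1, 2-1) = C(4, 1)
= 4! / (1! * 3!)
= 4

4


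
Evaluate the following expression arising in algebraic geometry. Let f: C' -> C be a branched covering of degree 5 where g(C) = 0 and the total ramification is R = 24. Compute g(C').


Riemann-Hurwitz formula: 2g' - 2 = d(2g - 2) + R
Given: d = 5, g = 0, R = 24
2g' - 2 = 5*(2*0 - 2) + 24
2g' - 2 = 5*(-2) + 24
2g' - 2 = -10 + 24 = 14
2g' = 16
g' = 8

8


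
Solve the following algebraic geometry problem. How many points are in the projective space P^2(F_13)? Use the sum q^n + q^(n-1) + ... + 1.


P^2(F_13) has (q^(n+1) - 1)/(q - 1) points.
= 13^2 + 13^1 + 13^0
= 169 + 13 + 1
= 183

183


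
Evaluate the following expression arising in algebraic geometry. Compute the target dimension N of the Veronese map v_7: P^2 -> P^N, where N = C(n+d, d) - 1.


The Veronese embedding v_d: P^n -> P^N maps each point to all
degree-d monomials in n+1 homogeneous coordinates.
N = C(n+d, d) - 1
N = C(2+7, 7) - 1
N = C(9, 7) - 1
C(9, 7) = 36
N = 36 - 1 = 35

35


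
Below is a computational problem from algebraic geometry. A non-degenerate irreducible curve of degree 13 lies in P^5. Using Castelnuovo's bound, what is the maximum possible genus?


Castelnuovo's bound: write d - 1 = m(r-1) + epsilon with 0 <= epsilon < r-1.
d - 1 = 13 - 1 = 12
r - 1 = 5 - 1 = 4
12 = 3*4 + 0, so m = 3, epsilon = 0
pi(d, r) = m(m-1)(r-1)/2 + m*epsilon
= 3*2*4/2 + 3*0
= 24/2 + 0
= 12 + 0 = 12

12


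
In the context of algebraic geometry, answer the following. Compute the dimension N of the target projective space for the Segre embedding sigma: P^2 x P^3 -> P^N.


The Segre embedding maps P^m x P^n into P^N via
all products of coordinates from each factor.
N = (m+1)(n+1) - 1
N = (2+1)(3+1) - 1
N = 3*4 - 1
N = 12 - 1 = 11

11


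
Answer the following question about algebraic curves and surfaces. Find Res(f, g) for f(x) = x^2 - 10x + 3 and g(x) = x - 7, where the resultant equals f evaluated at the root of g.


For Res(f, x - c), we evaluate f at x = c.
f(7) = 7^2 - 10*7 + 3
= 49 - 70 + 3
= -21 + 3 = -18
Res(f, g) = -18

-18


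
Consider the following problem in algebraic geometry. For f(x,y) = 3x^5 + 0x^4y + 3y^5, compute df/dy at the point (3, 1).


df/dy = 0*x^4 + 5*3*y^4
At (3,1): 0*3^4 + 5*3*1^4
= 0 + 15
= 15

15


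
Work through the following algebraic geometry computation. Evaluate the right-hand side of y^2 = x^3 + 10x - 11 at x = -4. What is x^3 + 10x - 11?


Compute x^3 + 10x - 11 at x = -4:
x^3 = (-4)^3 = -64
10*x = 10*(-4) = -40
Sum: -64 - 40 - 11 = -115

-115


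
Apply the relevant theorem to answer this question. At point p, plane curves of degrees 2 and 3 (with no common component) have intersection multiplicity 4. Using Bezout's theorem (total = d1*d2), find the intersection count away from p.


By Bezout's theorem, the total intersection number is d1 * d2.
Total = 2 * 3 = 6
Intersection multiplicity at p = 4
Remaining intersections = 6 - 4 = 2

2


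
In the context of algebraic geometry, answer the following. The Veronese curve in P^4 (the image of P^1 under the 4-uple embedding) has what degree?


The rational normal curve in P^4 is the image of P^1 under the 4-uple Veronese.
A general hyperplane in P^4 pulls back to a degree-4 form on P^1, which has 4 zeros,
so the curve meets a general hyperplane in 4 points. Degree = 4.

4


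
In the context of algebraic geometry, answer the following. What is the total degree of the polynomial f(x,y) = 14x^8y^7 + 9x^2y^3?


Examine each term for its total degree (sum of exponents).
  Term '14x^8y^7' has total degree 8+7 = 15.
  Term '9x^2y^3' has total degree 2+3 = 5.
The maximum total degree among all terms is 15.

15


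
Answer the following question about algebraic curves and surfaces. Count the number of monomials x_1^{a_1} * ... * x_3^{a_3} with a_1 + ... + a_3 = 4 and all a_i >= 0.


The number of degree-4 monomials in 3 variables is C(d+n-1, n-1).
= C(4+3-1, 3-1) = C(6, 2)
= 15

15


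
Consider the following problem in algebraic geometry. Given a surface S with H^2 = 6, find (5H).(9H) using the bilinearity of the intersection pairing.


Using bilinearity of the intersection pairing on a surface S:
(aH).(bH) = ab * (H.H)
We have H^2 = 6.
D.E = (5H).(9H) = 5*9*6
= 45*6
= 270

270


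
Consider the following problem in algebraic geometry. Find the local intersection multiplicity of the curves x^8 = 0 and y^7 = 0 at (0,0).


The intersection multiplicity of V(x^a) and V(y^b) at the origin is:
I(O; V(x^8), V(y^7)) = dim_k(k[x,y]/(x^8, y^7))
A basis for k[x,y]/(x^8, y^7) is the set of monomials x^i * y^j
where 0 <= i < 8 and 0 <= j < 7.
The number of such monomials is 8 * 7 = 56

56


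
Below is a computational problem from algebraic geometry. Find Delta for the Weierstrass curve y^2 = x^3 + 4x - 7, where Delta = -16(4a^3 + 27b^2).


Compute each component:
4a^3 = 4*4^3 = 4*64 = 256
27b^2 = 27*(-7)^2 = 27*49 = 1323
4a^3 + 27b^2 = 256 + 1323 = 1579
Delta = -16*1579 = -25264

-25264


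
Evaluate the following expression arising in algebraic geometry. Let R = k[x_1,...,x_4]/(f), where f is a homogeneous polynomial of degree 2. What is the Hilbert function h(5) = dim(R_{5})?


For R = k[x_1,...,x_n]/(f) with f homogeneous of degree e:
The Hilbert series is (1 - t^e)/(1 - t)^n.
So h(d) = C(d+n-1, n-1) - C(d-e+n-1, n-1) for d >= e.
With n=4, e=2, d=5:
C(5+4-1, 4-1) = C(8, 3) = 56
C(5-2+4-1, 4-1) = C(6, 3) = 20
h(5) = 56 - 20 = 36

36


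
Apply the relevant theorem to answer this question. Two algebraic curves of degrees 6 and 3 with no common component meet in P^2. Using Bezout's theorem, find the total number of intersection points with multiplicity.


Bezout's theorem states the intersection count equals the product of degrees.
Intersection count = 6 * 3 = 18

18


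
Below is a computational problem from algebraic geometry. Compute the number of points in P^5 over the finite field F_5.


P^5(F_5) has (q^(n+1) - 1)/(q - 1) points.
= 5^5 + 5^4 + 5^3 + 5^2 + 5^1 + 5^0
= 3125 + 625 + 125 + 25 + 5 + 1
= 3906

3906


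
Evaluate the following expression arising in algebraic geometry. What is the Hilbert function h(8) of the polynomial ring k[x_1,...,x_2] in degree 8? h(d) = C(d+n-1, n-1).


The Hilbert function for the polynomial ring in 2 variables is:
h(d) = C(d+n-1, n-1)
h(8) = C(8+2-1, 2-1) = C(9, 1)
= 9! / (1! * 8!)
= 9

9


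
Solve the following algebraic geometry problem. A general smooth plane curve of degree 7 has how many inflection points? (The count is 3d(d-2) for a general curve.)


For a general smooth plane curve C of degree d, the inflection points are
the intersection of C with its Hessian curve, which has degree 3(d-2).
By Bezout, the total intersection number is d * 3(d-2) = 7 * 15 = 105.
For a general curve every flex is ordinary, so each contributes
multiplicity 1 to C·Hess(C), and the number of distinct inflection
points is 3d(d-2).
Inflection points = 3*7*(7-2) = 3*7*5 = 105

105


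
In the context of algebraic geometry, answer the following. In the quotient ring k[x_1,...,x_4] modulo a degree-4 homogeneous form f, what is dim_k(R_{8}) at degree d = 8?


For R = k[x_1,...,x_n]/(f) with f homogeneous of degree e:
The Hilbert series is (1 - t^e)/(1 - t)^n.
So h(d) = C(d+n-1, n-1) - C(d-e+n-1, n-1) for d >= e.
With n=4, e=4, d=8:
C(8+4-1, 4-1) = C(11, 3) = 165
C(8-4+4-1, 4-1) = C(7, 3) = 35
h(8) = 165 - 35 = 130

130


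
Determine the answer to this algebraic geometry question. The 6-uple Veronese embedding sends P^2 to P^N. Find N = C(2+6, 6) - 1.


The Veronese embedding v_d: P^n -> P^N maps each point to all
degree-d monomials in n+1 homogeneous coordinates.
N = C(n+d, d) - 1
N = C(2+6, 6) - 1
N = C(8, 6) - 1
C(8, 6) = 28
N = 28 - 1 = 27

27


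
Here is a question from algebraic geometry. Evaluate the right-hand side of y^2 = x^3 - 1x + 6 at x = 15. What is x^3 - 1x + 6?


Compute x^3 - 1x + 6 at x = 15:
x^3 = 15^3 = 3375
(-1)*x = (-1)*15 = -15
Sum: 3375 - 15 + 6 = 3366

3366


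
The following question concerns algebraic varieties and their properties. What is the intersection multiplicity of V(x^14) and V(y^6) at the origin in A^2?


The intersection multiplicity of V(x^a) and V(y^b) at the origin is:
I(O; V(x^14), V(y^6)) = dim_k(k[x,y]/(x^14, y^6))
A basis for k[x,y]/(x^14, y^6) is the set of monomials x^i * y^j
where 0 <= i < 14 and 0 <= j < 6.
The number of such monomials is 14 * 6 = 84

84


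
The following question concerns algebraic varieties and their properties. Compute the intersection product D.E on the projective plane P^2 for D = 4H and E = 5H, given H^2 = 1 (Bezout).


Using bilinearity of the intersection pairing on the projective plane P^2:
(aH).(bH) = ab * (H.H)
We have H^2 = 1 (Bezout).
D.E = (4H).(5H) = 4*5*1
= 20*1
= 20

20


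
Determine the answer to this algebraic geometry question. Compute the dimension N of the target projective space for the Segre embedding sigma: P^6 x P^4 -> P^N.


The Segre embedding maps P^m x P^n into P^N via
all products of coordinates from each factor.
N = (m+1)(n+1) - 1
N = (6+1)(4+1) - 1
N = 7*5 - 1
N = 35 - 1 = 34

34


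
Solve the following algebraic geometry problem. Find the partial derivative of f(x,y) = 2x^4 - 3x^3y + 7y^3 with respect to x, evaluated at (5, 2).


df/dx = 4*2*x^3 + 3*(-3)*x^2*y
At (5,2): 4*2*5^3 + 3*(-3)*5^2*2
= 1000 - 450
= 550

550


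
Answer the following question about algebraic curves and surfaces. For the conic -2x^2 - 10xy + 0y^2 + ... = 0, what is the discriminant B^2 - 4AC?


The discriminant of a conic Ax^2 + Bxy + Cy^2 + ... = 0 is B^2 - 4AC.
B^2 = (-10)^2 = 100
4AC = 4*(-2)*0 = 0
Discriminant = 100 + 0 = 100

100


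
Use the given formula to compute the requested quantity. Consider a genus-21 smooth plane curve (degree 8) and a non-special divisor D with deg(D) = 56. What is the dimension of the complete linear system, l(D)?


First, compute the genus of a smooth plane curve of degree 8:
g = (d-1)(d-2)/2 = (8-1)(8-2)/2 = 21
For a non-special divisor D (i.e., h^1(D) = 0), Riemann-Roch gives:
l(D) = deg(D) - g + 1
Since deg(D) = 56 >= 2g - 1 = 41, D is non-special.
l(D) = 56 - 21 + 1 = 36

36


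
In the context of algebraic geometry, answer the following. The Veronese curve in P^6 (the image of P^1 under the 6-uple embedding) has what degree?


The rational normal curve in P^6 is the image of P^1 under the 6-uple Veronese.
A general hyperplane in P^6 pulls back to a degree-6 form on P^1, which has 6 zeros,
so the curve meets a general hyperplane in 6 points. Degree = 6.

6


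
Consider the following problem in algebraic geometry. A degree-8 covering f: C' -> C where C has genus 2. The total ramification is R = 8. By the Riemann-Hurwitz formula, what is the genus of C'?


Riemann-Hurwitz formula: 2g' - 2 = d(2g - 2) + R
Given: d = 8, g = 2, R = 8
2g' - 2 = 8*(2*2 - 2) + 8
2g' - 2 = 8*2 + 8
2g' - 2 = 16 + 8 = 24
2g' = 26
g' = 13

13


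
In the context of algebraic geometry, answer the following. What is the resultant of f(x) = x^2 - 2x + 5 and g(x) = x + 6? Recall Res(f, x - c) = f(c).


For Res(f, x - c), we evaluate f at x = c.
f(-6) = (-6)^2 - 2*(-6) + 5
= 36 + 12 + 5
= 48 + 5 = 53
Res(f, g) = 53

53


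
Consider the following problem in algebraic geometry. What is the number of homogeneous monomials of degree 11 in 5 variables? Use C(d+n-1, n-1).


The number of degree-11 monomials in 5 variables is C(d+n-1, n-1).
= C(11+5-1, 5-1) = C(15, 4)
= 1365

1365


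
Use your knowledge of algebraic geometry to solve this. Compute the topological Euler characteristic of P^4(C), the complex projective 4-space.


The complex projective space P^4 has one cell in each even real dimension 0, 2, ..., 8.
The cohomology groups are H^{2k}(P^4) = Z for k = 0,...,4, and 0 otherwise.
Euler characteristic = sum of Betti numbers = 1 per even-dimensional cohomology group.
chi(P^4) = 4 + 1 = 5

5


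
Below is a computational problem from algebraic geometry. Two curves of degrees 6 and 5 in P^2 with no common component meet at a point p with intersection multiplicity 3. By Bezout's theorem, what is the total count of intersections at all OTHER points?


By Bezout's theorem, the total intersection number is d1 * d2.
Total = 6 * 5 = 30
Intersection multiplicity at p = 3
Remaining intersections = 30 - 3 = 27

27


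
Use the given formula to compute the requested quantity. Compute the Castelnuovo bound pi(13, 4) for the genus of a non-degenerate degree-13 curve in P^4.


Castelnuovo's bound: write d - 1 = m(r-1) + epsilon with 0 <= epsilon < r-1.
d - 1 = 13 - 1 = 12
r - 1 = 4 - 1 = 3
12 = 4*3 + 0, so m = 4, epsilon = 0
pi(d, r) = m(m-1)(r-1)/2 + m*epsilon
= 4*3*3/2 + 4*0
= 36/2 + 0
= 18 + 0 = 18

18


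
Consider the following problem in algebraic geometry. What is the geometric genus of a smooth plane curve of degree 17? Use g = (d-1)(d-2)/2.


Using the genus formula for smooth plane curves:
g = (d-1)(d-2)/2
g = (17-1)(17-2)/2
g = 16*15/2
g = 240/2 = 120

120


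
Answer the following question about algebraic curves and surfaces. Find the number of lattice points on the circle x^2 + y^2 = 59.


Systematically check integer values of x where x^2 <= 59.
For each valid x, check if 59 - x^2 is a perfect square.
Total integer solutions found: 0

0


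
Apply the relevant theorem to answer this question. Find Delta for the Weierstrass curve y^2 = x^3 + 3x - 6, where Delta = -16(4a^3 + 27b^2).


Compute each component:
4a^3 = 4*3^3 = 4*27 = 108
27b^2 = 27*(-6)^2 = 27*36 = 972
4a^3 + 27b^2 = 108 + 972 = 1080
Delta = -16*1080 = -17280

-17280


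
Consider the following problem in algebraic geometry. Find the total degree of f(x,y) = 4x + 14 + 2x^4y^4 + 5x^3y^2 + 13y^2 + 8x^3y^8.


Examine each term for its total degree (sum of exponents).
  Term '4x' has total degree 1+0 = 1.
  Term '14' has total degree 0+0 = 0.
  Term '2x^4y^4' has total degree 4+4 = 8.
  Term '5x^3y^2' has total degree 3+2 = 5.
  Term '13y^2' has total degree 0+2 = 2.
  Term '8x^3y^8' has total degree 3+8 = 11.
The maximum total degree among all terms is 11.

11


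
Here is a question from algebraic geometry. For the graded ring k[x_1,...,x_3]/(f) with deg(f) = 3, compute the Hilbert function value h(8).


For R = k[x_1,...,x_n]/(f) with f homogeneous of degree e:
The Hilbert series is (1 - t^e)/(1 - t)^n.
So h(d) = C(d+n-1, n-1) - C(d-e+n-1, n-1) for d >= e.
With n=3, e=3, d=8:
C(8+3-1, 3-1) = C(10, 2) = 45
C(8-3+3-1, 3-1) = C(7, 2) = 21
h(8) = 45 - 21 = 24

24


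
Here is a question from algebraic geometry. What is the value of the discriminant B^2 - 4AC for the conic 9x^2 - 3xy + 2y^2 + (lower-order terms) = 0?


The discriminant of a conic Ax^2 + Bxy + Cy^2 + ... = 0 is B^2 - 4AC.
B^2 = (-3)^2 = 9
4AC = 4*9*2 = 72
Discriminant = 9 - 72 = -63

-63


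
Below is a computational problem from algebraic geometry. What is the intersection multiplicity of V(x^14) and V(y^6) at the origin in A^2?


The intersection multiplicity of V(x^a) and V(y^b) at the origin is:
I(O; V(x^14), V(y^6)) = dim_k(k[x,y]/(x^14, y^6))
A basis for k[x,y]/(x^14, y^6) is the set of monomials x^i * y^j
where 0 <= i < 14 and 0 <= j < 6.
The number of such monomials is 14 * 6 = 84

84


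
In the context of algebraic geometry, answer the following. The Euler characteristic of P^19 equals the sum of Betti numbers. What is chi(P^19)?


The complex projective space P^19 has one cell in each even real dimension 0, 2, ..., 38.
The cohomology groups are H^{2k}(P^19) = Z for k = 0,...,19, and 0 otherwise.
Euler characteristic = sum of Betti numbers = 1 per even-dimensional cohomology group.
chi(P^19) = 19 + 1 = 20

20


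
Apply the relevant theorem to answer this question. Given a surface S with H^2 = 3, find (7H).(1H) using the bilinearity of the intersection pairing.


Using bilinearity of the intersection pairing on a surface S:
(aH).(bH) = ab * (H.H)
We have H^2 = 3.
D.E = (7H).(1H) = 7*1*3
= 7*3
= 21

21


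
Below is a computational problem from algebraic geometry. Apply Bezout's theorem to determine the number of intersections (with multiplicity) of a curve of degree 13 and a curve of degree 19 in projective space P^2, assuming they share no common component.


Bezout's theorem states the intersection count equals the product of degrees.
Intersection count = 13 * 19 = 247

247


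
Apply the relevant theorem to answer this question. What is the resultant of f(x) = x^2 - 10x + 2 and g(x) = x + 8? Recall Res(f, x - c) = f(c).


For Res(f, x - c), we evaluate f at x = c.
f(-8) = (-8)^2 - 10*(-8) + 2
= 64 + 80 + 2
= 144 + 2 = 146
Res(f, g) = 146

146


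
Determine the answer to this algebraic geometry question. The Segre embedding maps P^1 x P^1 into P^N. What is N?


The Segre embedding maps P^m x P^n into P^N via
all products of coordinates from each factor.
N = (m+1)(n+1) - 1
N = (1+1)(1+1) - 1
N = 2*2 - 1
N = 4 - 1 = 3

3


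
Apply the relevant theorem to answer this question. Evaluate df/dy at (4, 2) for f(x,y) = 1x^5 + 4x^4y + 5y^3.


df/dy = 4*x^4 + 3*5*y^2
At (4,2): 4*4^4 + 3*5*2^2
= 1024 + 60
= 1084

1084


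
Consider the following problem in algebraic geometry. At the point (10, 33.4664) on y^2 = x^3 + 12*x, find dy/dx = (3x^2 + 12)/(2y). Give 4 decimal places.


Using implicit differentiation of y^2 = x^3 + 12*x:
2y * dy/dx = 3x^2 + 12
dy/dx = (3x^2 + 12)/(2y)
Numerator: 3*10^2 + 12 = 312
Denominator: 2*33.4664 = 66.9328
dy/dx = 312/66.9328 = 4.6614

4.6614


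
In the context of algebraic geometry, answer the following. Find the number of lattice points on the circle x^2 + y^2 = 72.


Systematically check integer values of x where x^2 <= 72.
For each valid x, check if 72 - x^2 is a perfect square.
x=6: 72 - 36 = 36, sqrt = 6 (valid)
Total integer solutions found: 4

4


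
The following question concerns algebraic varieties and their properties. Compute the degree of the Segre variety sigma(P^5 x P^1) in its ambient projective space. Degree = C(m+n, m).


The degree of the Segre variety P^5 x P^1 is C(m+n, m).
= C(6, 5)
= 6

6


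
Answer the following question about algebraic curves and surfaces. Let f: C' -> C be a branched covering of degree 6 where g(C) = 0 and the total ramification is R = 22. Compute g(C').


Riemann-Hurwitz formula: 2g' - 2 = d(2g - 2) + R
Given: d = 6, g = 0, R = 22
2g' - 2 = 6*(2*0 - 2) + 22
2g' - 2 = 6*(-2) + 22
2g' - 2 = -12 + 22 = 10
2g' = 12
g' = 6

6


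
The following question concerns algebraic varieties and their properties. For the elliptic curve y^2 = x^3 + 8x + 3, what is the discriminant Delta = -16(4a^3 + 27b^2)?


Compute each component:
4a^3 = 4*8^3 = 4*512 = 2048
27b^2 = 27*3^2 = 27*9 = 243
4a^3 + 27b^2 = 2048 + 243 = 2291
Delta = -16*2291 = -36656

-36656


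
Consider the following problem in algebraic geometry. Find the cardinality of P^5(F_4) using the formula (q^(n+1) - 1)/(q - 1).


P^5(F_4) has (q^(n+1) - 1)/(q - 1) points.
= 4^5 + 4^4 + 4^3 + 4^2 + 4^1 + 4^0
= 1024 + 256 + 64 + 16 + 4 + 1
= 1365

1365


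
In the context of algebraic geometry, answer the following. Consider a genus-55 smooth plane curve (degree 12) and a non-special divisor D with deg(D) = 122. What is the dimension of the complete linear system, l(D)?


First, compute the genus of a smooth plane curve of degree 12:
g = (d-1)(d-2)/2 = (12-1)(12-2)/2 = 55
For a non-special divisor D (i.e., h^1(D) = 0), Riemann-Roch gives:
l(D) = deg(D) - g + 1
Since deg(D) = 122 >= 2g - 1 = 109, D is non-special.
l(D) = 122 - 55 + 1 = 68

68


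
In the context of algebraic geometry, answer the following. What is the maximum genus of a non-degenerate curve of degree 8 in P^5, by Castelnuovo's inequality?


Castelnuovo's bound: write d - 1 = m(r-1) + epsilon with 0 <= epsilon < r-1.
d - 1 = 8 - 1 = 7
r - 1 = 5 - 1 = 4
7 = 1*4 + 3, so m = 1, epsilon = 3
pi(d, r) = m(m-1)(r-1)/2 + m*epsilon
= 1*0*4/2 + 1*3
= 0/2 + 3
= 0 + 3 = 3

3


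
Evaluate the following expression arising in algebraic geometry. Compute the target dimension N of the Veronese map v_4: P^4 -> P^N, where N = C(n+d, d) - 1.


The Veronese embedding v_d: P^n -> P^N maps each point to all
degree-d monomials in n+1 homogeneous coordinates.
N = C(n+d, d) - 1
N = C(4+4, 4) - 1
N = C(8, 4) - 1
C(8, 4) = 70
N = 70 - 1 = 69

69


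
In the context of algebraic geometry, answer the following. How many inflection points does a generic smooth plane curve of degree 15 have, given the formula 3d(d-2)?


For a general smooth plane curve C of degree d, the inflection points are
the intersection of C with its Hessian curve, which has degree 3(d-2).
By Bezout, the total intersection number is d * 3(d-2) = 15 * 39 = 585.
For a general curve every flex is ordinary, so each contributes
multiplicity 1 to C·Hess(C), and the number of distinct inflection
points is 3d(d-2).
Inflection points = 3*15*(15-2) = 3*15*13 = 585

585


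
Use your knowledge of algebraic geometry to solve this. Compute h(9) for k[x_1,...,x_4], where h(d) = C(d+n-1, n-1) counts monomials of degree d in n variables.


The Hilbert function for the polynomial ring in 4 variables is:
h(d) = C(d+n-1, n-1)
h(9) = C(9+4-1, 4-1) = C(12, 3)
= 12! / (3! * 9!)
= 220

220


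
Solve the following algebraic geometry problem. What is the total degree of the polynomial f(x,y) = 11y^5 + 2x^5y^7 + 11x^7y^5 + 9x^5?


Examine each term for its total degree (sum of exponents).
  Term '11y^5' has total degree 0+5 = 5.
  Term '2x^5y^7' has total degree 5+7 = 12.
  Term '11x^7y^5' has total degree 7+5 = 12.
  Term '9x^5' has total degree 5+0 = 5.
The maximum total degree among all terms is 12.

12


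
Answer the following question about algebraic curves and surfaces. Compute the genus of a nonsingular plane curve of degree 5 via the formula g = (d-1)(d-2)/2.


Using the genus formula for smooth plane curves:
g = (d-1)(d-2)/2
g = (5-1)(5-2)/2
g = 4*3/2
g = 12/2 = 6

6


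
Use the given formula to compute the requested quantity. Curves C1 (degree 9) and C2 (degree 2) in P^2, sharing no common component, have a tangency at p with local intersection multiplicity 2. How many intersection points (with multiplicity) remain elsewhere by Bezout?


By Bezout's theorem, the total intersection number is d1 * d2.
Total = 9 * 2 = 18
Intersection multiplicity at p = 2
Remaining intersections = 18 - 2 = 16

16


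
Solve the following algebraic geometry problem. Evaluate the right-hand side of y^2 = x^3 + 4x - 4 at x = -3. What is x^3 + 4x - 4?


Compute x^3 + 4x - 4 at x = -3:
x^3 = (-3)^3 = -27
4*x = 4*(-3) = -12
Sum: -27 - 12 - 4 = -43

-43


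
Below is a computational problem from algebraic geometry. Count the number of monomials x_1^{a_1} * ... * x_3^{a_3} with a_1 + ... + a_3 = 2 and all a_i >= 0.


The number of degree-2 monomials in 3 variables is C(d+n-1, n-1).
= C(2+3-1, 3-1) = C(4, 2)
= 6

6


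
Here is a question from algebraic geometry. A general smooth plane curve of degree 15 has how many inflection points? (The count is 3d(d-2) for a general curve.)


For a general smooth plane curve C of degree d, the inflection points are
the intersection of C with its Hessian curve, which has degree 3(d-2).
By Bezout, the total intersection number is d * 3(d-2) = 15 * 39 = 585.
For a general curve every flex is ordinary, so each contributes
multiplicity 1 to C·Hess(C), and the number of distinct inflection
points is 3d(d-2).
Inflection points = 3*15*(15-2) = 3*15*13 = 585

585


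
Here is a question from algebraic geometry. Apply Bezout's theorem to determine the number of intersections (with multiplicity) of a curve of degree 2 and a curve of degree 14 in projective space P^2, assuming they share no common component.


Bezout's theorem states the intersection count equals the product of degrees.
Intersection count = 2 * 14 = 28

28


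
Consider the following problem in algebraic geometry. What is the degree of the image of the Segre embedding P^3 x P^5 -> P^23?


The degree of the Segre variety P^3 x P^5 is C(m+n, m).
= C(8, 3)
= 56

56


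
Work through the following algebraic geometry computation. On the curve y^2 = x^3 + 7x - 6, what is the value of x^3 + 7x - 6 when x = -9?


Compute x^3 + 7x - 6 at x = -9:
x^3 = (-9)^3 = -729
7*x = 7*(-9) = -63
Sum: -729 - 63 - 6 = -798

-798


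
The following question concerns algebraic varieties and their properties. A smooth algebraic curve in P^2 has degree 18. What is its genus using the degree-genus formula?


Using the genus formula for smooth plane curves:
g = (d-1)(d-2)/2
g = (18-1)(18-2)/2
g = 17*16/2
g = 272/2 = 136

136


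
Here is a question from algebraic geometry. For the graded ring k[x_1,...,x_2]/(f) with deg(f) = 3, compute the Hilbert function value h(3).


For R = k[x_1,...,x_n]/(f) with f homogeneous of degree e:
The Hilbert series is (1 - t^e)/(1 - t)^n.
So h(d) = C(d+n-1, n-1) - C(d-e+n-1, n-1) for d >= e.
With n=2, e=3, d=3:
C(3+2-1, 2-1) = C(4, 1) = 4
C(3-3+2-1, 2-1) = C(1, 1) = 1
h(3) = 4 - 1 = 3

3
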